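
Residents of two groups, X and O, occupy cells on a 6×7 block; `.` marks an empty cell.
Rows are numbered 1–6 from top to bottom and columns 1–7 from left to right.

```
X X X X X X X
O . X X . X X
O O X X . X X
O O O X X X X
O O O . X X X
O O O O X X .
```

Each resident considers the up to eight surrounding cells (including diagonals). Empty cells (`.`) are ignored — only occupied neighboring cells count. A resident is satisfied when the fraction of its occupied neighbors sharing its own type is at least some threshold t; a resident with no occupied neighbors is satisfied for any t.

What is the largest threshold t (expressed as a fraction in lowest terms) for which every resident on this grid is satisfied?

1/2

Row 1: (1,1)X 1/2 · (1,2)X 3/4 · (1,3)X 4/4 · (1,4)X 4/4 · (1,5)X 4/4 · (1,6)X 4/4 · (1,7)X 3/3
Row 2: (2,1)O 2/4 · (2,3)X 6/7 · (2,4)X 6/6 · (2,6)X 6/6 · (2,7)X 5/5
Row 3: (3,1)O 4/4 · (3,2)O 5/7 · (3,3)X 4/7 · (3,4)X 5/6 · (3,6)X 6/6 · (3,7)X 5/5
Row 4: (4,1)O 5/5 · (4,2)O 7/8 · (4,3)O 4/7 · (4,4)X 4/6 · (4,5)X 6/6 · (4,6)X 7/7 · (4,7)X 5/5
Row 5: (5,1)O 5/5 · (5,2)O 8/8 · (5,3)O 6/7 · (5,5)X 6/7 · (5,6)X 7/7 · (5,7)X 4/4
Row 6: (6,1)O 3/3 · (6,2)O 5/5 · (6,3)O 4/4 · (6,4)O 2/4 · (6,5)X 3/4 · (6,6)X 4/4
The smallest same-type fraction is 1/2 at (1,1), which reduces to 1/2. Any threshold above that leaves this resident unsatisfied.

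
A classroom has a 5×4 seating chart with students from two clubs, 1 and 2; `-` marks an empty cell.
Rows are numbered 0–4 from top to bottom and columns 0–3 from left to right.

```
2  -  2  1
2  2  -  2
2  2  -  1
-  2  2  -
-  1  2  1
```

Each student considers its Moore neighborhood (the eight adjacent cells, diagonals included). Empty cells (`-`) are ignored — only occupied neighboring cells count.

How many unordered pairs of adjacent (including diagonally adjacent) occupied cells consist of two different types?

9

Scan each occupied cell's neighbors to the right and below (and the two forward diagonals) so each pair is counted once.
From row 0: 2 unlike of 6 pairs (running 2/6).
From row 1: 1 unlike of 6 pairs (running 3/12).
From row 2: 1 unlike of 5 pairs (running 4/17).
From row 3: 3 unlike of 6 pairs (running 7/23).
From row 4: 2 unlike of 2 pairs (running 9/25).
Total adjacent occupied pairs: 25; unlike-type pairs: 9.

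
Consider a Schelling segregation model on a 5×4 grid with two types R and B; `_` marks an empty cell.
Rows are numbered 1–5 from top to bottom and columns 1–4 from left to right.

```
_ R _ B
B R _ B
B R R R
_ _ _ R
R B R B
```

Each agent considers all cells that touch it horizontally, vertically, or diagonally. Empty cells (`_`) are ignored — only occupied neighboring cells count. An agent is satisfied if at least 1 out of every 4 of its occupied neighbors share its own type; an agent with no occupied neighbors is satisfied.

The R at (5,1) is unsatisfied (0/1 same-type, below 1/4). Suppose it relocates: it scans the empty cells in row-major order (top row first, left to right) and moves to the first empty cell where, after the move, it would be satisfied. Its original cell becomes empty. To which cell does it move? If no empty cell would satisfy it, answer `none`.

Vacating (5,1). Empty cells in order:
  (1,1): 2/3 same-type → satisfied — stop here.

(1,1)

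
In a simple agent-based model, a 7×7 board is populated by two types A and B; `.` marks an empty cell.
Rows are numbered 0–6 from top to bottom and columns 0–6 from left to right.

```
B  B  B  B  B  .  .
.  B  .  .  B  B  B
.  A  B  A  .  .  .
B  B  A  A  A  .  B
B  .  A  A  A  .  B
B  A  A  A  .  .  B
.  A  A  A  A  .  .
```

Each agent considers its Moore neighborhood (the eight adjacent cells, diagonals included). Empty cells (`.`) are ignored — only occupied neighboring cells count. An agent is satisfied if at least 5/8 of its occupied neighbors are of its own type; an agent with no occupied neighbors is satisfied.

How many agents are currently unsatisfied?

(0,0)B 2/2 ok
(0,1)B 3/3 ok
(0,2)B 3/3 ok
(0,3)B 3/3 ok
(0,4)B 3/3 ok
(1,1)B 4/5 ok
(1,4)B 3/4 ok
(1,5)B 3/3 ok
(1,6)B 1/1 ok
(2,1)A 1/5 unhappy
(2,2)B 2/6 unhappy
(2,3)A 3/5 unhappy
(3,0)B 2/3 ok
(3,1)B 3/6 unhappy
(3,2)A 5/7 ok
(3,3)A 6/7 ok
(3,4)A 4/4 ok
(3,6)B 1/1 ok
(4,0)B 3/4 ok
(4,2)A 6/7 ok
(4,3)A 7/7 ok
(4,4)A 4/4 ok
(4,6)B 2/2 ok
(5,0)B 1/3 unhappy
(5,1)A 4/6 ok
(5,2)A 7/7 ok
(5,3)A 7/7 ok
(5,6)B 1/1 ok
(6,1)A 3/4 ok
(6,2)A 5/5 ok
(6,3)A 4/4 ok
(6,4)A 2/2 ok
Unsatisfied: (2,1), (2,2), (2,3), (3,1), (5,0) — 5 in total.

5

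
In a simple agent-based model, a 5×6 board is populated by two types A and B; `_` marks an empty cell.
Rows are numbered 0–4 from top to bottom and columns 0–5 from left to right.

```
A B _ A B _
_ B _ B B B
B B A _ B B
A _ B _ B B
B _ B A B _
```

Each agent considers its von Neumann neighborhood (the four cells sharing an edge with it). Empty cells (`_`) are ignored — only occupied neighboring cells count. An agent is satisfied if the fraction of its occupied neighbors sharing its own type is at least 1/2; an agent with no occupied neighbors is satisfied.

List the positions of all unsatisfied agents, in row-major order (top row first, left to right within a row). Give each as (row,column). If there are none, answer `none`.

Row 0: (0,0)A 0/1 not · (0,1)B 1/2 satisfied · (0,3)A 0/2 not · (0,4)B 1/2 satisfied
Row 1: (1,1)B 2/2 satisfied · (1,3)B 1/2 satisfied · (1,4)B 4/4 satisfied · (1,5)B 2/2 satisfied
Row 2: (2,0)B 1/2 satisfied · (2,1)B 2/3 satisfied · (2,2)A 0/2 not · (2,4)B 3/3 satisfied · (2,5)B 3/3 satisfied
Row 3: (3,0)A 0/2 not · (3,2)B 1/2 satisfied · (3,4)B 3/3 satisfied · (3,5)B 2/2 satisfied
Row 4: (4,0)B 0/1 not · (4,2)B 1/2 satisfied · (4,3)A 0/2 not · (4,4)B 1/2 satisfied

(0,0), (0,3), (2,2), (3,0), (4,0), (4,3)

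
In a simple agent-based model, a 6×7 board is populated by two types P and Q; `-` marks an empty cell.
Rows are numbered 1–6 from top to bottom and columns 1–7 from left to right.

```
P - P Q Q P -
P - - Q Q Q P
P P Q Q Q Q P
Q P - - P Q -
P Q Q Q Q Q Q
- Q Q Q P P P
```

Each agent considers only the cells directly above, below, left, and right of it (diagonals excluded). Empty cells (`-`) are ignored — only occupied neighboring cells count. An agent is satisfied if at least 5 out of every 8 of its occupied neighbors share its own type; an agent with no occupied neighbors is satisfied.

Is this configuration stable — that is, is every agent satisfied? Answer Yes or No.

(1,1)P 1/1 ok
(1,3)P 0/1 unhappy
(1,4)Q 2/3 ok
(1,5)Q 2/3 ok
(1,6)P 0/2 unhappy
(2,1)P 2/2 ok
(2,4)Q 3/3 ok
(2,5)Q 4/4 ok
(2,6)Q 2/4 unhappy
(2,7)P 1/2 unhappy
(3,1)P 2/3 ok
(3,2)P 2/3 ok
(3,3)Q 1/2 unhappy
(3,4)Q 3/3 ok
(3,5)Q 3/4 ok
(3,6)Q 3/4 ok
(3,7)P 1/2 unhappy
(4,1)Q 0/3 unhappy
(4,2)P 1/3 unhappy
(4,5)P 0/3 unhappy
(4,6)Q 2/3 ok
(5,1)P 0/2 unhappy
(5,2)Q 2/4 unhappy
(5,3)Q 3/3 ok
(5,4)Q 3/3 ok
(5,5)Q 2/4 unhappy
(5,6)Q 3/4 ok
(5,7)Q 1/2 unhappy
(6,2)Q 2/2 ok
(6,3)Q 3/3 ok
(6,4)Q 2/3 ok
(6,5)P 1/3 unhappy
(6,6)P 2/3 ok
(6,7)P 1/2 unhappy
For instance (1,3) has only 0/1 same-type neighbors, below 5/8.

No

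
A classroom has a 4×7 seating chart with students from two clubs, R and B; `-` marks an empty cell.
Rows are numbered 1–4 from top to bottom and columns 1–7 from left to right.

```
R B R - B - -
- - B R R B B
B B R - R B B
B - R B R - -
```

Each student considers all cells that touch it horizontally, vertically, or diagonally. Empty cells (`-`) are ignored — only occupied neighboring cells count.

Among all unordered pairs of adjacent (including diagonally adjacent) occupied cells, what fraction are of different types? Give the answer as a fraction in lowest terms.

18/37

Scan each occupied cell's neighbors to the right and below (and the two forward diagonals) so each pair is counted once.
From row 1: 5 unlike of 8 pairs (running 5/8).
From row 2: 5 unlike of 15 pairs (running 10/23).
From row 3: 6 unlike of 12 pairs (running 16/35).
From row 4: 2 unlike of 2 pairs (running 18/37).
Total adjacent occupied pairs: 37; unlike-type pairs: 18.
18/37 is already in lowest terms.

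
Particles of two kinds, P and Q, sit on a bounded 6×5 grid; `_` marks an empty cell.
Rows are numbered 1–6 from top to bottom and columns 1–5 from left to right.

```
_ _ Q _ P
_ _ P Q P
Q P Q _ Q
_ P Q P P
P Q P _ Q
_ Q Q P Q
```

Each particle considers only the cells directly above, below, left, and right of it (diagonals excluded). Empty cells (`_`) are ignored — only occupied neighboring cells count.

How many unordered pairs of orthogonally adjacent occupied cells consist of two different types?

Scan each occupied cell's neighbors to the right and below so each pair is counted once.
Row 1: Q(1,3)–P(2,3)≠ P(1,5)–P(2,5)=  → 1/2 unlike.
Row 2: P(2,3)–Q(2,4)≠ P(2,3)–Q(3,3)≠ Q(2,4)–P(2,5)≠ P(2,5)–Q(3,5)≠  → 4/4 unlike.
Row 3: Q(3,1)–P(3,2)≠ P(3,2)–Q(3,3)≠ P(3,2)–P(4,2)= Q(3,3)–Q(4,3)= Q(3,5)–P(4,5)≠  → 3/5 unlike.
Row 4: P(4,2)–Q(4,3)≠ P(4,2)–Q(5,2)≠ Q(4,3)–P(4,4)≠ Q(4,3)–P(5,3)≠ P(4,4)–P(4,5)= P(4,5)–Q(5,5)≠  → 5/6 unlike.
Row 5: P(5,1)–Q(5,2)≠ Q(5,2)–P(5,3)≠ Q(5,2)–Q(6,2)= P(5,3)–Q(6,3)≠ Q(5,5)–Q(6,5)=  → 3/5 unlike.
Row 6: Q(6,2)–Q(6,3)= Q(6,3)–P(6,4)≠ P(6,4)–Q(6,5)≠  → 2/3 unlike.
Total adjacent occupied pairs: 25; unlike-type pairs: 18.

18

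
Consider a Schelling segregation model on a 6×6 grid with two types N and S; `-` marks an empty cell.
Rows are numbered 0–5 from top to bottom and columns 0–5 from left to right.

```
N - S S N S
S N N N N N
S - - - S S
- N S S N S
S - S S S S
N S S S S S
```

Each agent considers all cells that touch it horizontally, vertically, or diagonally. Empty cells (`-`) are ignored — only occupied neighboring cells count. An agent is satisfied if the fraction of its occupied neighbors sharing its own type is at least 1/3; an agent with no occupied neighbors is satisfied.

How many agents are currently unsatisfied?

6

Row 0: (0,0)N 1/2 ✓ · (0,2)S 1/4 ✗ · (0,3)S 1/5 ✗ · (0,4)N 3/5 ✓ · (0,5)S 0/3 ✗
Row 1: (1,0)S 1/3 ✓ · (1,1)N 2/5 ✓ · (1,2)N 2/4 ✓ · (1,3)N 3/6 ✓ · (1,4)N 3/7 ✓ · (1,5)N 2/5 ✓
Row 2: (2,0)S 1/3 ✓ · (2,4)S 3/7 ✓ · (2,5)S 2/5 ✓
Row 3: (3,1)N 0/4 ✗ · (3,2)S 3/4 ✓ · (3,3)S 5/6 ✓ · (3,4)N 0/7 ✗ · (3,5)S 4/5 ✓
Row 4: (4,0)S 1/3 ✓ · (4,2)S 6/7 ✓ · (4,3)S 7/8 ✓ · (4,4)S 7/8 ✓ · (4,5)S 4/5 ✓
Row 5: (5,0)N 0/2 ✗ · (5,1)S 3/4 ✓ · (5,2)S 4/4 ✓ · (5,3)S 5/5 ✓ · (5,4)S 5/5 ✓ · (5,5)S 3/3 ✓
Unsatisfied: (0,2), (0,3), (0,5), (3,1), (3,4), (5,0) — 6 in total.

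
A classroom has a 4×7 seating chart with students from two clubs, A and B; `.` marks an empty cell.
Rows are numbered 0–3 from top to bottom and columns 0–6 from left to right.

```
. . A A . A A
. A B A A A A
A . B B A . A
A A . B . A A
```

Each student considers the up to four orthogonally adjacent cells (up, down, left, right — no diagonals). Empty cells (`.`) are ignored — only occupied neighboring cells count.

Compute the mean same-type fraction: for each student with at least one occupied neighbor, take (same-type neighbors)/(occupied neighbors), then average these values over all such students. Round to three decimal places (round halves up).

Row 0: (0,2)A 1/2 · (0,3)A 2/2 · (0,5)A 2/2 · (0,6)A 2/2
Row 1: (1,1)A 0/1 · (1,2)B 1/4 · (1,3)A 2/4 · (1,4)A 3/3 · (1,5)A 3/3 · (1,6)A 3/3
Row 2: (2,0)A 1/1 · (2,2)B 2/2 · (2,3)B 2/4 · (2,4)A 1/2 · (2,6)A 2/2
Row 3: (3,0)A 2/2 · (3,1)A 1/1 · (3,3)B 1/1 · (3,5)A 1/1 · (3,6)A 2/2
Sum over 20 students: 1/2 + 2/2 + 2/2 + 2/2 + 0/1 + 1/4 + 2/4 + 3/3 + 3/3 + 3/3 + 1/1 + 2/2 + 2/4 + 1/2 + 2/2 + 2/2 + 1/1 + 1/1 + 1/1 + 2/2 = 65/4; mean = 65/4 ÷ 20 = 13/16 = 0.8125 → 0.813.

0.813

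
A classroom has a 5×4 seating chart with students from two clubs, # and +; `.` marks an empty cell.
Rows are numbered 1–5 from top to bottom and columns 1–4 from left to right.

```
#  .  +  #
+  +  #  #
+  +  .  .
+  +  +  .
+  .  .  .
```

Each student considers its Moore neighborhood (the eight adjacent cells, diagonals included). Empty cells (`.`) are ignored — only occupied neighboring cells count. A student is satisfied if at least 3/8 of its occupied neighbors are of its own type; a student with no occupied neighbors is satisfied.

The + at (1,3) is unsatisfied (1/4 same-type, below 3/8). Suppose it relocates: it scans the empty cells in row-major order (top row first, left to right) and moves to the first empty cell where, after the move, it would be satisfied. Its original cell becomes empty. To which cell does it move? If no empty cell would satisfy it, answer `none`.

Vacating (1,3). Empty cells in order:
  (1,2): 2/4 same-type → satisfied — stop here.

(1,2)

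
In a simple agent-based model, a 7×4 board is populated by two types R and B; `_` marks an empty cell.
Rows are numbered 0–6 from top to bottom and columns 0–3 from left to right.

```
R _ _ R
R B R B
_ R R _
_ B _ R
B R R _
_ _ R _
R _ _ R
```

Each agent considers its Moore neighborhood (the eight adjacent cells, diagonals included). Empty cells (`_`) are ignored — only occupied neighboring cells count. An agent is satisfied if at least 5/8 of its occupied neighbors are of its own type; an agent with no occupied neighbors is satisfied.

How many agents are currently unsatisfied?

10

Row 0: (0,0)R 1/2 not · (0,3)R 1/2 not
Row 1: (1,0)R 2/3 satisfied · (1,1)B 0/5 not · (1,2)R 3/5 not · (1,3)B 0/3 not
Row 2: (2,1)R 3/5 not · (2,2)R 3/6 not
Row 3: (3,1)B 1/5 not · (3,3)R 2/2 satisfied
Row 4: (4,0)B 1/2 not · (4,1)R 2/4 not · (4,2)R 3/4 satisfied
Row 5: (5,2)R 3/3 satisfied
Row 6: (6,0)R 0/0 satisfied · (6,3)R 1/1 satisfied
Unsatisfied: (0,0), (0,3), (1,1), (1,2), (1,3), (2,1), (2,2), (3,1), (4,0), (4,1) — 10 in total.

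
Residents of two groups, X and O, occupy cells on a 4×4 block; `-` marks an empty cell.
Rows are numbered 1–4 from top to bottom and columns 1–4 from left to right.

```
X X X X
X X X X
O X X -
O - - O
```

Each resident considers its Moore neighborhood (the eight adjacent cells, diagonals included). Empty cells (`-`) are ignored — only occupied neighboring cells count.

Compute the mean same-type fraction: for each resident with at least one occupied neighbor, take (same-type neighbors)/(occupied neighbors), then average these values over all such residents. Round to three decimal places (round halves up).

0.761

(1,1)X 3/3
(1,2)X 5/5
(1,3)X 5/5
(1,4)X 3/3
(2,1)X 4/5
(2,2)X 7/8
(2,3)X 7/7
(2,4)X 4/4
(3,1)O 1/4
(3,2)X 4/6
(3,3)X 4/5
(4,1)O 1/2
(4,4)O 0/1
Sum over 13 residents: 3/3 + 5/5 + 5/5 + 3/3 + 4/5 + 7/8 + 7/7 + 4/4 + 1/4 + 4/6 + 4/5 + 1/2 + 0/1 = 1187/120; mean = 1187/120 ÷ 13 = 1187/1560 = 0.760897… → 0.761.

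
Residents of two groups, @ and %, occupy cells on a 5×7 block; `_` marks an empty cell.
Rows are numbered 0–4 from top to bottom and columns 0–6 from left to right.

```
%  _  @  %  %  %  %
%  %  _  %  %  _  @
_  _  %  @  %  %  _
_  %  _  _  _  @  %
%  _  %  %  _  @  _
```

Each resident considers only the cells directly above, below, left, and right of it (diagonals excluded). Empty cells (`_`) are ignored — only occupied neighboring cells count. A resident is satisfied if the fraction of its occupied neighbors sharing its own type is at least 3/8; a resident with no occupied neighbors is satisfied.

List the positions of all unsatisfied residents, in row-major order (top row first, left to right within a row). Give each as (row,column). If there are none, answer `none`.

Row 0: (0,0)% 1/1 ok · (0,2)@ 0/1 unhappy · (0,3)% 2/3 ok · (0,4)% 3/3 ok · (0,5)% 2/2 ok · (0,6)% 1/2 ok
Row 1: (1,0)% 2/2 ok · (1,1)% 1/1 ok · (1,3)% 2/3 ok · (1,4)% 3/3 ok · (1,6)@ 0/1 unhappy
Row 2: (2,2)% 0/1 unhappy · (2,3)@ 0/3 unhappy · (2,4)% 2/3 ok · (2,5)% 1/2 ok
Row 3: (3,1)% 0/0 ok · (3,5)@ 1/3 unhappy · (3,6)% 0/1 unhappy
Row 4: (4,0)% 0/0 ok · (4,2)% 1/1 ok · (4,3)% 1/1 ok · (4,5)@ 1/1 ok

(0,2), (1,6), (2,2), (2,3), (3,5), (3,6)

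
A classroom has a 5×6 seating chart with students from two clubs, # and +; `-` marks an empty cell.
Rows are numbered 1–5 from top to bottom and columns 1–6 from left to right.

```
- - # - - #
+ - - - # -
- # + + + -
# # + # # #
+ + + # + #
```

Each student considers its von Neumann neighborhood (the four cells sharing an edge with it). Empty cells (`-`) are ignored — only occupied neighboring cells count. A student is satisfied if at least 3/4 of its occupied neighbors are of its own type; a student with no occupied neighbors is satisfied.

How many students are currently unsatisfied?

(1,3)# 0/0 satisfied
(1,6)# 0/0 satisfied
(2,1)+ 0/0 satisfied
(2,5)# 0/1 not
(3,2)# 1/2 not
(3,3)+ 2/3 not
(3,4)+ 2/3 not
(3,5)+ 1/3 not
(4,1)# 1/2 not
(4,2)# 2/4 not
(4,3)+ 2/4 not
(4,4)# 2/4 not
(4,5)# 2/4 not
(4,6)# 2/2 satisfied
(5,1)+ 1/2 not
(5,2)+ 2/3 not
(5,3)+ 2/3 not
(5,4)# 1/3 not
(5,5)+ 0/3 not
(5,6)# 1/2 not
Unsatisfied: (2,5), (3,2), (3,3), (3,4), (3,5), (4,1), (4,2), (4,3), (4,4), (4,5), (5,1), (5,2), (5,3), (5,4), (5,5), (5,6) — 16 in total.

16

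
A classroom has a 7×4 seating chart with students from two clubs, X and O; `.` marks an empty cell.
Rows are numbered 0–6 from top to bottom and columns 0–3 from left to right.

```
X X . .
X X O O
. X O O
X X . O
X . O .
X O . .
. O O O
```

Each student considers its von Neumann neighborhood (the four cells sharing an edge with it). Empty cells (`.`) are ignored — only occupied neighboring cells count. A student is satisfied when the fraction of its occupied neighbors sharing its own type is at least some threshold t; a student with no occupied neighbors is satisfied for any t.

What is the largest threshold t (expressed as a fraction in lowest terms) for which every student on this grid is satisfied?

1/2

(0,0)X 2/2
(0,1)X 2/2
(1,0)X 2/2
(1,1)X 3/4
(1,2)O 2/3
(1,3)O 2/2
(2,1)X 2/3
(2,2)O 2/3
(2,3)O 3/3
(3,0)X 2/2
(3,1)X 2/2
(3,3)O 1/1
(4,0)X 2/2
(4,2)O — no occupied neighbors
(5,0)X 1/2
(5,1)O 1/2
(6,1)O 2/2
(6,2)O 2/2
(6,3)O 1/1
The smallest same-type fraction is 1/2 at (5,0), which reduces to 1/2. Any threshold above that leaves this student unsatisfied.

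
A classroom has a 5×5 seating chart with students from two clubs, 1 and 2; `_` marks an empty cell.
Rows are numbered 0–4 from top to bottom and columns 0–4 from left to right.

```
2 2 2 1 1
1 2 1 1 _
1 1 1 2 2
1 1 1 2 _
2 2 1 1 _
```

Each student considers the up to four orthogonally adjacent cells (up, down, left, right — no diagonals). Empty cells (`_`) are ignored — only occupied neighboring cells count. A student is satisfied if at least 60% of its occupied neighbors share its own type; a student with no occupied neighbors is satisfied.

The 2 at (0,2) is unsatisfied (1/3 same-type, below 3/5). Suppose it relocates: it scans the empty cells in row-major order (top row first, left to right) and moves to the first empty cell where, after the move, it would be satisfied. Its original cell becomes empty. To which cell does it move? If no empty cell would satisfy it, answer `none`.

(3,4)

Vacating (0,2). Empty cells in order:
  (1,4): 1/3 same-type → still unsatisfied.
  (3,4): 2/2 same-type → satisfied — stop here.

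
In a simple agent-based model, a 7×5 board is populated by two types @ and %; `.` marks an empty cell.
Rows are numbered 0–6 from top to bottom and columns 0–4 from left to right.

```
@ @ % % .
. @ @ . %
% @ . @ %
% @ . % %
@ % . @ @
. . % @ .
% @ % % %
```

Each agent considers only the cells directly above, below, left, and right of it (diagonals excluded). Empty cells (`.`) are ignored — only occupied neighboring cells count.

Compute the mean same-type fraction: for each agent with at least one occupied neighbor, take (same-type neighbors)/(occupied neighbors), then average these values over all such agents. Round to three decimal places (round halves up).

(0,0)@ 1/1
(0,1)@ 2/3
(0,2)% 1/3
(0,3)% 1/1
(1,1)@ 3/3
(1,2)@ 1/2
(1,4)% 1/1
(2,0)% 1/2
(2,1)@ 2/3
(2,3)@ 0/2
(2,4)% 2/3
(3,0)% 1/3
(3,1)@ 1/3
(3,3)% 1/3
(3,4)% 2/3
(4,0)@ 0/2
(4,1)% 0/2
(4,3)@ 2/3
(4,4)@ 1/2
(5,2)% 1/2
(5,3)@ 1/3
(6,0)% 0/1
(6,1)@ 0/2
(6,2)% 2/3
(6,3)% 2/3
(6,4)% 1/1
Sum over 26 agents: 1/1 + 2/3 + 1/3 + 1/1 + 3/3 + 1/2 + 1/1 + 1/2 + 2/3 + 0/2 + 2/3 + 1/3 + 1/3 + 1/3 + 2/3 + 0/2 + 0/2 + 2/3 + 1/2 + 1/2 + 1/3 + 0/1 + 0/2 + 2/3 + 2/3 + 1/1 = 40/3; mean = 40/3 ÷ 26 = 20/39 = 0.512820… → 0.513.

0.513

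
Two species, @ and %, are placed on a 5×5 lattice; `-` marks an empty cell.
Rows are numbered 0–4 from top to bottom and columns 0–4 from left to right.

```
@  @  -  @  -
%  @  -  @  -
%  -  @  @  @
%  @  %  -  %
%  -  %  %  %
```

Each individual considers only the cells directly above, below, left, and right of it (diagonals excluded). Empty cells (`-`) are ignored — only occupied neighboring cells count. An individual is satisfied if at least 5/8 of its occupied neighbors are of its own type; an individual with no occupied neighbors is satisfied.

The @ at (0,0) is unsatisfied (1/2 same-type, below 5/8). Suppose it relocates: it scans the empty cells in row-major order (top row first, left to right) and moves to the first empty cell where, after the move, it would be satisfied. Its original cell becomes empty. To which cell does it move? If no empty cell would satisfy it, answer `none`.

Vacating (0,0). Empty cells in order:
  (0,2): 2/2 same-type → satisfied — stop here.

(0,2)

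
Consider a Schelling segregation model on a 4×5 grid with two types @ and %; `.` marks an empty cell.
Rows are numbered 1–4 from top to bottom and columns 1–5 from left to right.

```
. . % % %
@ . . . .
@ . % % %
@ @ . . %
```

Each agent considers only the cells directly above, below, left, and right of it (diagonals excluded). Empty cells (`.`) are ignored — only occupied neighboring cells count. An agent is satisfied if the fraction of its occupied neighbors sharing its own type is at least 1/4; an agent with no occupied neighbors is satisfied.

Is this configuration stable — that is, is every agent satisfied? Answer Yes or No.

Row 1: (1,3)% 1/1 satisfied · (1,4)% 2/2 satisfied · (1,5)% 1/1 satisfied
Row 2: (2,1)@ 1/1 satisfied
Row 3: (3,1)@ 2/2 satisfied · (3,3)% 1/1 satisfied · (3,4)% 2/2 satisfied · (3,5)% 2/2 satisfied
Row 4: (4,1)@ 2/2 satisfied · (4,2)@ 1/1 satisfied · (4,5)% 1/1 satisfied
All meet the threshold, so the configuration is stable.

Yes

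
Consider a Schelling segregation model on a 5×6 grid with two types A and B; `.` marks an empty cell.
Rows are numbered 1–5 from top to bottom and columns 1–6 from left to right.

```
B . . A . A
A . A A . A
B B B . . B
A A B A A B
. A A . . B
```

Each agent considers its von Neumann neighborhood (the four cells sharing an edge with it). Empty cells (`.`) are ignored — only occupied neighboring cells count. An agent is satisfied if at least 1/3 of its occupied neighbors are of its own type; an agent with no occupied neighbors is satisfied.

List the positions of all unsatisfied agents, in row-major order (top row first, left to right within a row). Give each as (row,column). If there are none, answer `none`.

(1,1), (2,1), (4,3)

Row 1: (1,1)B 0/1 not · (1,4)A 1/1 satisfied · (1,6)A 1/1 satisfied
Row 2: (2,1)A 0/2 not · (2,3)A 1/2 satisfied · (2,4)A 2/2 satisfied · (2,6)A 1/2 satisfied
Row 3: (3,1)B 1/3 satisfied · (3,2)B 2/3 satisfied · (3,3)B 2/3 satisfied · (3,6)B 1/2 satisfied
Row 4: (4,1)A 1/2 satisfied · (4,2)A 2/4 satisfied · (4,3)B 1/4 not · (4,4)A 1/2 satisfied · (4,5)A 1/2 satisfied · (4,6)B 2/3 satisfied
Row 5: (5,2)A 2/2 satisfied · (5,3)A 1/2 satisfied · (5,6)B 1/1 satisfied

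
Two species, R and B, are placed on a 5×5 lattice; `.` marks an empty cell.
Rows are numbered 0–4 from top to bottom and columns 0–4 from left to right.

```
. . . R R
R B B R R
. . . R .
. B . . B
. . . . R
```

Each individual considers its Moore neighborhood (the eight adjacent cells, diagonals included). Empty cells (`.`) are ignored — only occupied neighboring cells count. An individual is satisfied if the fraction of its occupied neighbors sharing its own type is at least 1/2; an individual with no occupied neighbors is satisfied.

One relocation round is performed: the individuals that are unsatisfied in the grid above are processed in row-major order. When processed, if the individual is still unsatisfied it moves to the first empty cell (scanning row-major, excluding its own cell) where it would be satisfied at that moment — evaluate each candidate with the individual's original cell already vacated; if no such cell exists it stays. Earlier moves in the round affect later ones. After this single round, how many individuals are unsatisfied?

0

Initially unsatisfied (in order): (1,0), (1,2), (3,4), (4,4).
  (1,0) → (0,2).
  (1,2) → (0,0).
  (3,4) → (0,1).
  (4,4): now satisfied by earlier moves; stays.
Resulting grid:
B B R R R
. B . R R
. . . R .
. B . . .
. . . . R
All satisfied now.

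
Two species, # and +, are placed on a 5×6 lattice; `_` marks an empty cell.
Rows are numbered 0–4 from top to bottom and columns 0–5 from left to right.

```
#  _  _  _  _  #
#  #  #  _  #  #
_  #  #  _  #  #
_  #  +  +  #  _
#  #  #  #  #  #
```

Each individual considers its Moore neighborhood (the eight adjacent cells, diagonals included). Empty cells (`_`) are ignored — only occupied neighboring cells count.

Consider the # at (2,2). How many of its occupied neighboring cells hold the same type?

Occupied neighbors of (2,2): (1,1)=#, (1,2)=#, (2,1)=#, (3,1)=#, (3,2)=+, (3,3)=+.
Same type (#): 4 of 6.

4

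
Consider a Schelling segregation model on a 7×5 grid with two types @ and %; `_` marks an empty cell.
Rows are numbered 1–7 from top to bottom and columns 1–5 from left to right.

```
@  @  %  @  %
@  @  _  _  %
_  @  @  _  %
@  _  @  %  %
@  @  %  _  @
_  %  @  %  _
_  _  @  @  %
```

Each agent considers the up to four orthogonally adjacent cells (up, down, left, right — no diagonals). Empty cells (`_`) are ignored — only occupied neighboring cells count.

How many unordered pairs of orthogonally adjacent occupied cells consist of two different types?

Scan each occupied cell's neighbors to the right and below so each pair is counted once.
Row 1: @(1,1)–@(1,2)= @(1,1)–@(2,1)= @(1,2)–%(1,3)≠ @(1,2)–@(2,2)= %(1,3)–@(1,4)≠ @(1,4)–%(1,5)≠ %(1,5)–%(2,5)=  → 3/7 unlike.
Row 2: @(2,1)–@(2,2)= @(2,2)–@(3,2)= %(2,5)–%(3,5)=  → 0/3 unlike.
Row 3: @(3,2)–@(3,3)= @(3,3)–@(4,3)= %(3,5)–%(4,5)=  → 0/3 unlike.
Row 4: @(4,1)–@(5,1)= @(4,3)–%(4,4)≠ @(4,3)–%(5,3)≠ %(4,4)–%(4,5)= %(4,5)–@(5,5)≠  → 3/5 unlike.
Row 5: @(5,1)–@(5,2)= @(5,2)–%(5,3)≠ @(5,2)–%(6,2)≠ %(5,3)–@(6,3)≠  → 3/4 unlike.
Row 6: %(6,2)–@(6,3)≠ @(6,3)–%(6,4)≠ @(6,3)–@(7,3)= %(6,4)–@(7,4)≠  → 3/4 unlike.
Row 7: @(7,3)–@(7,4)= @(7,4)–%(7,5)≠  → 1/2 unlike.
Total adjacent occupied pairs: 28; unlike-type pairs: 13.

13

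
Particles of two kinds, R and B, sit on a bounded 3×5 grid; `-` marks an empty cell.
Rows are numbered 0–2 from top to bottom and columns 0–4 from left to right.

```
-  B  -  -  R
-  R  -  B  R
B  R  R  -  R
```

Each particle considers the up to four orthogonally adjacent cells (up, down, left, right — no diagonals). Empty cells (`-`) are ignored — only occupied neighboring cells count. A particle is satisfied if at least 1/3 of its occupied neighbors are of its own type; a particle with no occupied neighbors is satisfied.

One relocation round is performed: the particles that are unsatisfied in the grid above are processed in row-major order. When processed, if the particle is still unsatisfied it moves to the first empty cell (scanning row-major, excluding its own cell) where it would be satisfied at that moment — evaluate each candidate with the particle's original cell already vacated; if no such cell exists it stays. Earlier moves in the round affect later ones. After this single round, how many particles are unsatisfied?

Initially unsatisfied (in order): (0,1), (1,3), (2,0).
  (0,1) → (0,0).
  (1,3) → (0,1).
  (2,0) → (0,2).
Resulting grid:
B B B - R
- R - - R
- R R - R
All satisfied now.

0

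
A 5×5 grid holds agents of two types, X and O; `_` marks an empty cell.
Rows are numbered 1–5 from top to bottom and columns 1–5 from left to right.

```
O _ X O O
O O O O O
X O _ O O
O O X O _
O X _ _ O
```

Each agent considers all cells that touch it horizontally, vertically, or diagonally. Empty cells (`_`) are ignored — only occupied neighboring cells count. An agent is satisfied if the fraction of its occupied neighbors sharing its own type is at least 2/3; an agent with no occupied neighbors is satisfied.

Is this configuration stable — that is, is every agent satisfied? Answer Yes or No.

(1,1)O 2/2 satisfied
(1,3)X 0/4 not
(1,4)O 4/5 satisfied
(1,5)O 3/3 satisfied
(2,1)O 3/4 satisfied
(2,2)O 4/6 satisfied
(2,3)O 5/6 satisfied
(2,4)O 6/7 satisfied
(2,5)O 5/5 satisfied
(3,1)X 0/5 not
(3,2)O 5/7 satisfied
(3,4)O 5/6 satisfied
(3,5)O 4/4 satisfied
(4,1)O 3/5 not
(4,2)O 3/6 not
(4,3)X 1/5 not
(4,4)O 3/4 satisfied
(5,1)O 2/3 satisfied
(5,2)X 1/4 not
(5,5)O 1/1 satisfied
For instance (1,3) has only 0/4 same-type neighbors, below 2/3.

No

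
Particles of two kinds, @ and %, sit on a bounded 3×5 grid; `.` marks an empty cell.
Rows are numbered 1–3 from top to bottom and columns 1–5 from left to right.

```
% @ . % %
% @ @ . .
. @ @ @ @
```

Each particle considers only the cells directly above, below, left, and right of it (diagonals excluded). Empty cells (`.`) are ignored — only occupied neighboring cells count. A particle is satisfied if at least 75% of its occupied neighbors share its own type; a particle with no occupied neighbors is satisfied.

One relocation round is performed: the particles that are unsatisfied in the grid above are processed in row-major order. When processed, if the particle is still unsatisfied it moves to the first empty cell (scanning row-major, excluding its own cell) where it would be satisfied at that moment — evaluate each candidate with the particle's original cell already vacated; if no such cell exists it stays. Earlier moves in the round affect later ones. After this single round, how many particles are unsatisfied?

Initially unsatisfied (in order): (1,1), (1,2), (2,1).
  (1,1): no empty cell satisfies it; stays.
  (1,2): no empty cell satisfies it; stays.
  (2,1): no empty cell satisfies it; stays.
Resulting grid:
% @ . % %
% @ @ . .
. @ @ @ @
Unsatisfied now: (1,1), (1,2), (2,1).

3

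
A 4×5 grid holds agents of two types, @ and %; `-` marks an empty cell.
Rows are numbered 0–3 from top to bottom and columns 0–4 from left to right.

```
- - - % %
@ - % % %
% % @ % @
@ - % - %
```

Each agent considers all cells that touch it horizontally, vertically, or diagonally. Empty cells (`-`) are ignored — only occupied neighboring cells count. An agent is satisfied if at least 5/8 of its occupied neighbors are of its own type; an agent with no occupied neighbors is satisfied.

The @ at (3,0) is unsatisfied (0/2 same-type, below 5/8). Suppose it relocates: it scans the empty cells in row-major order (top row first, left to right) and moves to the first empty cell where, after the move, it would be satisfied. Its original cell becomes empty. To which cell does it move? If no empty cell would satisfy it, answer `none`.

(0,0)

Vacating (3,0). Empty cells in order:
  (0,0): 1/1 same-type → satisfied — stop here.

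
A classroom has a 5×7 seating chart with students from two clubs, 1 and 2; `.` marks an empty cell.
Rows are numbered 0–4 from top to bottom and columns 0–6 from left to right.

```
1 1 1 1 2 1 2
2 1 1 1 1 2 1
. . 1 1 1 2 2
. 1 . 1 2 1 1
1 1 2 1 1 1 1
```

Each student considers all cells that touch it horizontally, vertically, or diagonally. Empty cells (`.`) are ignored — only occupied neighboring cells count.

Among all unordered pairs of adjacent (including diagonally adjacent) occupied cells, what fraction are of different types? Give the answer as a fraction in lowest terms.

8/21

Scan each occupied cell's neighbors to the right and below (and the two forward diagonals) so each pair is counted once.
From row 0: 9 unlike of 25 pairs (running 9/25).
From row 1: 7 unlike of 20 pairs (running 16/45).
From row 2: 7 unlike of 16 pairs (running 23/61).
From row 3: 7 unlike of 17 pairs (running 30/78).
From row 4: 2 unlike of 6 pairs (running 32/84).
Total adjacent occupied pairs: 84; unlike-type pairs: 32.
32/84 reduces to 8/21.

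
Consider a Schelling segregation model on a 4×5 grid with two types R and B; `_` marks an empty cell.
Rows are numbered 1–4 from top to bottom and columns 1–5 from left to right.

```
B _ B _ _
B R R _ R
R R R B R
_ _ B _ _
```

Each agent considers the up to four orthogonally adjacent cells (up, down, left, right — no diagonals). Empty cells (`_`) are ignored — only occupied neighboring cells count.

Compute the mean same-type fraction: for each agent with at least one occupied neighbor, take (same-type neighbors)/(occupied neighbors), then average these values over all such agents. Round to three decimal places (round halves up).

Row 1: (1,1)B 1/1 · (1,3)B 0/1
Row 2: (2,1)B 1/3 · (2,2)R 2/3 · (2,3)R 2/3 · (2,5)R 1/1
Row 3: (3,1)R 1/2 · (3,2)R 3/3 · (3,3)R 2/4 · (3,4)B 0/2 · (3,5)R 1/2
Row 4: (4,3)B 0/1
Sum over 12 agents: 1/1 + 0/1 + 1/3 + 2/3 + 2/3 + 1/1 + 1/2 + 3/3 + 2/4 + 0/2 + 1/2 + 0/1 = 37/6; mean = 37/6 ÷ 12 = 37/72 = 0.513888… → 0.514.

0.514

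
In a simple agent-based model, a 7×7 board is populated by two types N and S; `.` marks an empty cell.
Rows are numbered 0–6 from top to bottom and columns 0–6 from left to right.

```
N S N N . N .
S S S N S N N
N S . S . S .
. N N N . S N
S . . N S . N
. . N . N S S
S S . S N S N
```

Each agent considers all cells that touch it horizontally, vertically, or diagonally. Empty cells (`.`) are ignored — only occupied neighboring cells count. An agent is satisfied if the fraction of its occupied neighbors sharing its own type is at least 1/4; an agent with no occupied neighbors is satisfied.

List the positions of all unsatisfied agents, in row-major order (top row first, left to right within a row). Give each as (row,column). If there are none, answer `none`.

Row 0: (0,0)N 0/3 ✗ · (0,1)S 3/5 ✓ · (0,2)N 2/5 ✓ · (0,3)N 2/4 ✓ · (0,5)N 2/3 ✓
Row 1: (1,0)S 3/5 ✓ · (1,1)S 4/7 ✓ · (1,2)S 4/7 ✓ · (1,3)N 2/5 ✓ · (1,4)S 2/6 ✓ · (1,5)N 2/4 ✓ · (1,6)N 2/3 ✓
Row 2: (2,0)N 1/4 ✓ · (2,1)S 3/6 ✓ · (2,3)S 2/5 ✓ · (2,5)S 2/5 ✓
Row 3: (3,1)N 2/4 ✓ · (3,2)N 3/5 ✓ · (3,3)N 2/4 ✓ · (3,5)S 2/4 ✓ · (3,6)N 1/3 ✓
Row 4: (4,0)S 0/1 ✗ · (4,3)N 4/5 ✓ · (4,4)S 2/5 ✓ · (4,6)N 1/4 ✓
Row 5: (5,2)N 1/3 ✓ · (5,4)N 2/6 ✓ · (5,5)S 3/7 ✓ · (5,6)S 2/4 ✓
Row 6: (6,0)S 1/1 ✓ · (6,1)S 1/2 ✓ · (6,3)S 0/3 ✗ · (6,4)N 1/4 ✓ · (6,5)S 2/5 ✓ · (6,6)N 0/3 ✗

(0,0), (4,0), (6,3), (6,6)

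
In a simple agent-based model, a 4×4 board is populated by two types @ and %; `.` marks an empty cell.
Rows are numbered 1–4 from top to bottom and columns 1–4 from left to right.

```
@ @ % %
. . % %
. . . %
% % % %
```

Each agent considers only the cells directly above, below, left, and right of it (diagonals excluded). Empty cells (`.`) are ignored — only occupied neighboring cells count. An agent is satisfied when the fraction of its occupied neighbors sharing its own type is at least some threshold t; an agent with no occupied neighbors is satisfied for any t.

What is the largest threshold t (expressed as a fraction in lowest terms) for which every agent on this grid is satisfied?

1/2

Row 1: (1,1)@ 1/1 · (1,2)@ 1/2 · (1,3)% 2/3 · (1,4)% 2/2
Row 2: (2,3)% 2/2 · (2,4)% 3/3
Row 3: (3,4)% 2/2
Row 4: (4,1)% 1/1 · (4,2)% 2/2 · (4,3)% 2/2 · (4,4)% 2/2
The smallest same-type fraction is 1/2 at (1,2), which reduces to 1/2. Any threshold above that leaves this agent unsatisfied.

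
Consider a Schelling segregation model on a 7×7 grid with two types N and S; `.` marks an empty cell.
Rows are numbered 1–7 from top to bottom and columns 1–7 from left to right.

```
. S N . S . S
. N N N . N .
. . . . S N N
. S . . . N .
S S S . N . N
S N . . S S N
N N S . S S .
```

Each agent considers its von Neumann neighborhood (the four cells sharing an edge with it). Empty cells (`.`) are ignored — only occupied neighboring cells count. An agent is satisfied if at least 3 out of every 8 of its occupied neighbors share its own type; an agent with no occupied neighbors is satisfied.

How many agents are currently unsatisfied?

Row 1: (1,2)S 0/2 not · (1,3)N 1/2 satisfied · (1,5)S 0/0 satisfied · (1,7)S 0/0 satisfied
Row 2: (2,2)N 1/2 satisfied · (2,3)N 3/3 satisfied · (2,4)N 1/1 satisfied · (2,6)N 1/1 satisfied
Row 3: (3,5)S 0/1 not · (3,6)N 3/4 satisfied · (3,7)N 1/1 satisfied
Row 4: (4,2)S 1/1 satisfied · (4,6)N 1/1 satisfied
Row 5: (5,1)S 2/2 satisfied · (5,2)S 3/4 satisfied · (5,3)S 1/1 satisfied · (5,5)N 0/1 not · (5,7)N 1/1 satisfied
Row 6: (6,1)S 1/3 not · (6,2)N 1/3 not · (6,5)S 2/3 satisfied · (6,6)S 2/3 satisfied · (6,7)N 1/2 satisfied
Row 7: (7,1)N 1/2 satisfied · (7,2)N 2/3 satisfied · (7,3)S 0/1 not · (7,5)S 2/2 satisfied · (7,6)S 2/2 satisfied
Unsatisfied: (1,2), (3,5), (5,5), (6,1), (6,2), (7,3) — 6 in total.

6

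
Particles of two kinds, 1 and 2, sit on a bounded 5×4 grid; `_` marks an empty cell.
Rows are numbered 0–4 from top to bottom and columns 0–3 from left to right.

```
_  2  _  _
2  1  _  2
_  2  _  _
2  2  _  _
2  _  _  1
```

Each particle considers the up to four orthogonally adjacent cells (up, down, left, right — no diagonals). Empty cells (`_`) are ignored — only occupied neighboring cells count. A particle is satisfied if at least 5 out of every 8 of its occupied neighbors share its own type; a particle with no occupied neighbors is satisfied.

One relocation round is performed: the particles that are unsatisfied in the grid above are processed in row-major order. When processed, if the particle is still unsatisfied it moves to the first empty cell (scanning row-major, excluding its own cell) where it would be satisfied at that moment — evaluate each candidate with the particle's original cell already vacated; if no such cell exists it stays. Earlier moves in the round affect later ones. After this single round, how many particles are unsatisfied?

0

Initially unsatisfied (in order): (0,1), (1,0), (1,1), (2,1).
  (0,1) → (0,0).
  (1,0) → (0,2).
  (1,1) → (3,3).
  (2,1): now satisfied by earlier moves; stays.
Resulting grid:
2 _ 2 _
_ _ _ 2
_ 2 _ _
2 2 _ 1
2 _ _ 1
All satisfied now.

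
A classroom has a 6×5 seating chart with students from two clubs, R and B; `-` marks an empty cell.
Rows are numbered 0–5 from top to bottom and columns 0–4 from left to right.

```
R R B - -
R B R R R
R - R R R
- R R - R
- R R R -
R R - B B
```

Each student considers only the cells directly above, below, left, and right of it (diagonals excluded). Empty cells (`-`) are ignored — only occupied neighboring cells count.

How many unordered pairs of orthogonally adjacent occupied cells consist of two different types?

6

Scan each occupied cell's neighbors to the right and below so each pair is counted once.
Row 0: R(0,0)–R(0,1)= R(0,0)–R(1,0)= R(0,1)–B(0,2)≠ R(0,1)–B(1,1)≠ B(0,2)–R(1,2)≠  → 3/5 unlike.
Row 1: R(1,0)–B(1,1)≠ R(1,0)–R(2,0)= B(1,1)–R(1,2)≠ R(1,2)–R(1,3)= R(1,2)–R(2,2)= R(1,3)–R(1,4)= R(1,3)–R(2,3)= R(1,4)–R(2,4)=  → 2/8 unlike.
Row 2: R(2,2)–R(2,3)= R(2,2)–R(3,2)= R(2,3)–R(2,4)= R(2,4)–R(3,4)=  → 0/4 unlike.
Row 3: R(3,1)–R(3,2)= R(3,1)–R(4,1)= R(3,2)–R(4,2)=  → 0/3 unlike.
Row 4: R(4,1)–R(4,2)= R(4,1)–R(5,1)= R(4,2)–R(4,3)= R(4,3)–B(5,3)≠  → 1/4 unlike.
Row 5: R(5,0)–R(5,1)= B(5,3)–B(5,4)=  → 0/2 unlike.
Total adjacent occupied pairs: 26; unlike-type pairs: 6.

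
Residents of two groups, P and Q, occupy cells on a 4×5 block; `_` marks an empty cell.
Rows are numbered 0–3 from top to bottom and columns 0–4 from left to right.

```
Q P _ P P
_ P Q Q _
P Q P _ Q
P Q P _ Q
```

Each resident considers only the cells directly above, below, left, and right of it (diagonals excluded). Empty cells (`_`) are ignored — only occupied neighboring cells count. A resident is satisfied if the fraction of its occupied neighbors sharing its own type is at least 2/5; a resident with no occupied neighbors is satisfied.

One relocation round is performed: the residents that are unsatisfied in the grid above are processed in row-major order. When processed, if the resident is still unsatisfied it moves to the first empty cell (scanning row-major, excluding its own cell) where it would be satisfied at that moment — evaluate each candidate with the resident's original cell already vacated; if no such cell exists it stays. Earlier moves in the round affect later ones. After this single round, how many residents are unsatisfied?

1

Initially unsatisfied (in order): (0,0), (1,1), (1,2), (2,1), (2,2), (3,1).
  (0,0) → (1,4).
  (1,1) → (0,0).
  (1,2): now satisfied by earlier moves; stays.
  (2,1) → (1,1).
  (2,2): now satisfied by earlier moves; stays.
  (3,1) → (2,3).
Resulting grid:
P P _ P P
_ Q Q Q Q
P _ P Q Q
P _ P _ Q
Unsatisfied now: (2,2).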